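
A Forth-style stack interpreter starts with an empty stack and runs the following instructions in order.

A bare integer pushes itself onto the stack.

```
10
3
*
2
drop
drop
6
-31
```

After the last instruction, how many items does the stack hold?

10   : 10
3    : 10 3
*    : 30
2    : 30 2
drop : 30
drop : (empty)
6    : 6
-31  : 6 -31

2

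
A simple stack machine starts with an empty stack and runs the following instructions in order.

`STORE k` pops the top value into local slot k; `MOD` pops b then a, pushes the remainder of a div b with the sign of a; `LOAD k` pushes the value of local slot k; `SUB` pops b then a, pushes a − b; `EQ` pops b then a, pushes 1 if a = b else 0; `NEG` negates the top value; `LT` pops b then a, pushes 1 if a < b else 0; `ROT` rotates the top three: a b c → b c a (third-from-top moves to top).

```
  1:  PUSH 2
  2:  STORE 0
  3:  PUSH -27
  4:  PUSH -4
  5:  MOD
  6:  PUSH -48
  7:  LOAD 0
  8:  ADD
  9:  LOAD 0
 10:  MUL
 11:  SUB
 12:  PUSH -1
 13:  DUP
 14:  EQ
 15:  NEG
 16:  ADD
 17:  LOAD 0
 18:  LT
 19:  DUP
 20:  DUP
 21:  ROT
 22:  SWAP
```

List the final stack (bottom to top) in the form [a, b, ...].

[0, 0, 0]

PUSH 2   : [2]
STORE 0  : []
PUSH -27 : [-27]
PUSH -4  : [-27, -4]
MOD      : [-3]
PUSH -48 : [-3, -48]
LOAD 0   : [-3, -48, 2]
ADD      : [-3, -46]
LOAD 0   : [-3, -46, 2]
MUL      : [-3, -92]
SUB      : [89]
PUSH -1  : [89, -1]
DUP      : [89, -1, -1]
EQ       : [89, 1]
NEG      : [89, -1]
ADD      : [88]
LOAD 0   : [88, 2]
LT       : [0]
DUP      : [0, 0]
DUP      : [0, 0, 0]
ROT      : [0, 0, 0]
SWAP     : [0, 0, 0]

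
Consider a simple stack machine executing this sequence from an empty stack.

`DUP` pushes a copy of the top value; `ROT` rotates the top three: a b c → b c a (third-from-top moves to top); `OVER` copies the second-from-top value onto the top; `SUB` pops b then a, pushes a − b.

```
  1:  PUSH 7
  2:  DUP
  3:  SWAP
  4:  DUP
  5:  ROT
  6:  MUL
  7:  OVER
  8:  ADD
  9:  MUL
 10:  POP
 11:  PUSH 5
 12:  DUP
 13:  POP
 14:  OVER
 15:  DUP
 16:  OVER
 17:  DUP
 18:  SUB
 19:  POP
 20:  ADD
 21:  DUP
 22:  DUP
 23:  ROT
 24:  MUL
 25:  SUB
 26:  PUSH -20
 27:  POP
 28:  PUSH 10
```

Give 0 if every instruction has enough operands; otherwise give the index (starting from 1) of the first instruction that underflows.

PUSH 7 : 7
DUP    : 7 7
SWAP   : 7 7
DUP    : 7 7 7
ROT    : 7 7 7
MUL    : 7 49
OVER   : 7 49 7
ADD    : 7 56
MUL    : 392
POP    : (empty)
PUSH 5 : 5
DUP    : 5 5
POP    : 5
OVER  — needs 2 operands, stack has 1 → underflow

14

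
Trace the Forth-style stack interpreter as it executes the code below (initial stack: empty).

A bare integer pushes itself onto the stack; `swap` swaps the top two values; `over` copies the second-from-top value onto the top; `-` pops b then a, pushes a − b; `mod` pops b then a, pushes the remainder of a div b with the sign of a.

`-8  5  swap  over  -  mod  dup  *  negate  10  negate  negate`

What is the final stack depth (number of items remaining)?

2

-8     : -8
5      : -8 5
swap   : 5 -8
over   : 5 -8 5
-      : 5 -13
mod    : 5
dup    : 5 5
*      : 25
negate : -25
10     : -25 10
negate : -25 -10
negate : -25 10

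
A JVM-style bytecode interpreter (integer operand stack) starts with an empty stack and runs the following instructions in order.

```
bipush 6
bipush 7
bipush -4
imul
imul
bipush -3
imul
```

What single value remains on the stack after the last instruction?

bipush 6  -> [6]
bipush 7  -> [6, 7]
bipush -4 -> [6, 7, -4]
imul      -> [6, -28]
imul      -> [-168]
bipush -3 -> [-168, -3]
imul      -> [504]

504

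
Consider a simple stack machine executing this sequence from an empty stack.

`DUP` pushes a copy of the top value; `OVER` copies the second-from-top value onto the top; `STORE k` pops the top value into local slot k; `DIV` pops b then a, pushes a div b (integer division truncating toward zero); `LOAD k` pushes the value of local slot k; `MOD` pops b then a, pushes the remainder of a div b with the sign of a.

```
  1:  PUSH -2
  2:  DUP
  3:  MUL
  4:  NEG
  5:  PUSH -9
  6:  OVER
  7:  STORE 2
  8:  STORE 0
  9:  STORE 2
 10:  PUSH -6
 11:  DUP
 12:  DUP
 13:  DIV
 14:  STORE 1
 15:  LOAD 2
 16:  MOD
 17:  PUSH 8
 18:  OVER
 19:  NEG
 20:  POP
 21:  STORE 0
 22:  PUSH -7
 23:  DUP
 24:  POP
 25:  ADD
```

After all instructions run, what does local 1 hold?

PUSH -2 : [-2]
DUP     : [-2, -2]
MUL     : [4]
NEG     : [-4]
PUSH -9 : [-4, -9]
OVER    : [-4, -9, -4]
STORE 2 : [-4, -9]
STORE 0 : [-4]
STORE 2 : []
PUSH -6 : [-6]
DUP     : [-6, -6]
DUP     : [-6, -6, -6]
DIV     : [-6, 1]
STORE 1 : [-6]
LOAD 2  : [-6, -4]
MOD     : [-2]
PUSH 8  : [-2, 8]
OVER    : [-2, 8, -2]
NEG     : [-2, 8, 2]
POP     : [-2, 8]
STORE 0 : [-2]
PUSH -7 : [-2, -7]
DUP     : [-2, -7, -7]
POP     : [-2, -7]
ADD     : [-9]

1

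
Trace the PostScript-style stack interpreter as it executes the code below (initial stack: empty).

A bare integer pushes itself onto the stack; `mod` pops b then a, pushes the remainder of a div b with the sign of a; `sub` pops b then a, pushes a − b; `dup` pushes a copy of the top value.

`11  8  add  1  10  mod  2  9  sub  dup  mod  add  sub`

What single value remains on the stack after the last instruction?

11  -> 11
8   -> 11 8
add -> 19
1   -> 19 1
10  -> 19 1 10
mod -> 19 1
2   -> 19 1 2
9   -> 19 1 2 9
sub -> 19 1 -7
dup -> 19 1 -7 -7
mod -> 19 1 0
add -> 19 1
sub -> 18

18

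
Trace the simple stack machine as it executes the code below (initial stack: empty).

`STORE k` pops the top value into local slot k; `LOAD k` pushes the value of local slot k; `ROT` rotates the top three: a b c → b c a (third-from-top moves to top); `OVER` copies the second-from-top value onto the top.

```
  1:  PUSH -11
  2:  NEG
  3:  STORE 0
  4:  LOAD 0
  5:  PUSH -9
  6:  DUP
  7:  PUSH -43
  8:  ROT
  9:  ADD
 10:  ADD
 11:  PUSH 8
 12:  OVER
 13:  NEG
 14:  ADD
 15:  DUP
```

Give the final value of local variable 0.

11

PUSH -11 -> -11
NEG      -> 11
STORE 0  -> (empty)
LOAD 0   -> 11
PUSH -9  -> 11 -9
DUP      -> 11 -9 -9
PUSH -43 -> 11 -9 -9 -43
ROT      -> 11 -9 -43 -9
ADD      -> 11 -9 -52
ADD      -> 11 -61
PUSH 8   -> 11 -61 8
OVER     -> 11 -61 8 -61
NEG      -> 11 -61 8 61
ADD      -> 11 -61 69
DUP      -> 11 -61 69 69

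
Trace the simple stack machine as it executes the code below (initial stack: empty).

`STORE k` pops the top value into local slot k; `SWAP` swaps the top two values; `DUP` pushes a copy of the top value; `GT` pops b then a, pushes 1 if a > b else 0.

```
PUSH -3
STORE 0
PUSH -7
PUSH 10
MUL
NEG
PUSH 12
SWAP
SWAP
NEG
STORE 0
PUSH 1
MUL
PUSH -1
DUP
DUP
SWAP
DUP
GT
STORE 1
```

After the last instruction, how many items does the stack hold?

3

PUSH -3 : -3
STORE 0 : (empty)
PUSH -7 : -7
PUSH 10 : -7 10
MUL     : -70
NEG     : 70
PUSH 12 : 70 12
SWAP    : 12 70
SWAP    : 70 12
NEG     : 70 -12
STORE 0 : 70
PUSH 1  : 70 1
MUL     : 70
PUSH -1 : 70 -1
DUP     : 70 -1 -1
DUP     : 70 -1 -1 -1
SWAP    : 70 -1 -1 -1
DUP     : 70 -1 -1 -1 -1
GT      : 70 -1 -1 0
STORE 1 : 70 -1 -1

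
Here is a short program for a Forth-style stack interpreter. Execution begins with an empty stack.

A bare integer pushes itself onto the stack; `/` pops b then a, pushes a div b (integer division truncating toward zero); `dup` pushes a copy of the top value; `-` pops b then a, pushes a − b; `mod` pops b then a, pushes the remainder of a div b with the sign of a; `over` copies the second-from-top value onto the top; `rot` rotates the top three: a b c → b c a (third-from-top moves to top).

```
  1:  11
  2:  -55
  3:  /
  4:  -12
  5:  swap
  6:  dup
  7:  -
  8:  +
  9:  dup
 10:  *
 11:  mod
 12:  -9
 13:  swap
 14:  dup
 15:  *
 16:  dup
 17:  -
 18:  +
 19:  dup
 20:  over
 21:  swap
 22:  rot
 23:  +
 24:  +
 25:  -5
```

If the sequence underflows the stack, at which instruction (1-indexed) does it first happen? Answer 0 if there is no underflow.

11   : [11]
-55  : [11, -55]
/    : [0]
-12  : [0, -12]
swap : [-12, 0]
dup  : [-12, 0, 0]
-    : [-12, 0]
+    : [-12]
dup  : [-12, -12]
*    : [144]
mod  — needs 2 operands, stack has 1 → underflow

11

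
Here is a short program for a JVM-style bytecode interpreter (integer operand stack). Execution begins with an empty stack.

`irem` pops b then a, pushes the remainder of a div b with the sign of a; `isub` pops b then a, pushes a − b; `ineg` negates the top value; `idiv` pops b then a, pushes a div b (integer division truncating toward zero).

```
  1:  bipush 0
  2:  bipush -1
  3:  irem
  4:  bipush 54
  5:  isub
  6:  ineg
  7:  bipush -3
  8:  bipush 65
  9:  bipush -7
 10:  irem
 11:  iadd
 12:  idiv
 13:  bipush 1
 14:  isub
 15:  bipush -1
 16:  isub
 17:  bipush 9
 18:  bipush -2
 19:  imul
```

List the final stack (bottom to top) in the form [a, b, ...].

bipush 0   0
bipush -1  0 -1
irem       0
bipush 54  0 54
isub       -54
ineg       54
bipush -3  54 -3
bipush 65  54 -3 65
bipush -7  54 -3 65 -7
irem       54 -3 2
iadd       54 -1
idiv       -54
bipush 1   -54 1
isub       -55
bipush -1  -55 -1
isub       -54
bipush 9   -54 9
bipush -2  -54 9 -2
imul       -54 -18

[-54, -18]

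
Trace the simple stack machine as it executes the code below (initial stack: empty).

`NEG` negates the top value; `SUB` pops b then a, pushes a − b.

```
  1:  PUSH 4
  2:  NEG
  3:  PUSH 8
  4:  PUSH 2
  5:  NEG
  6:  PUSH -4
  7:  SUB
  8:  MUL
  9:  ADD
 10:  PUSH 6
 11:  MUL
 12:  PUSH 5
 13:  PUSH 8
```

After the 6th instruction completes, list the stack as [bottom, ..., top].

PUSH 4  → 4
NEG     → -4
PUSH 8  → -4 8
PUSH 2  → -4 8 2
NEG     → -4 8 -2
PUSH -4 → -4 8 -2 -4

[-4, 8, -2, -4]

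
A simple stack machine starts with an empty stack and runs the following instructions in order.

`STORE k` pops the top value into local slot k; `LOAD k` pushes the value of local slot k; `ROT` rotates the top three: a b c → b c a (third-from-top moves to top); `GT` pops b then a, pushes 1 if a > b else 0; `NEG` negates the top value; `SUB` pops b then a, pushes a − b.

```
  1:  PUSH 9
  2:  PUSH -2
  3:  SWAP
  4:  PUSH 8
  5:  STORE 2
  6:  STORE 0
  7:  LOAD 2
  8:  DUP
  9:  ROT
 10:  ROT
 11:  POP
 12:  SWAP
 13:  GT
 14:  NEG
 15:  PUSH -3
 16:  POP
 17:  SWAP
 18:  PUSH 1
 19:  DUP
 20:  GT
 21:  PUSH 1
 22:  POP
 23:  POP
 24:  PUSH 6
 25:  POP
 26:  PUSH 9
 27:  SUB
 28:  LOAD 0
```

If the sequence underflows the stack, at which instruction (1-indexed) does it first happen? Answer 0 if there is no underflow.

17

PUSH 9   [9]
PUSH -2  [9, -2]
SWAP     [-2, 9]
PUSH 8   [-2, 9, 8]
STORE 2  [-2, 9]
STORE 0  [-2]
LOAD 2   [-2, 8]
DUP      [-2, 8, 8]
ROT      [8, 8, -2]
ROT      [8, -2, 8]
POP      [8, -2]
SWAP     [-2, 8]
GT       [0]
NEG      [0]
PUSH -3  [0, -3]
POP      [0]
SWAP  — needs 2 operands, stack has 1 → underflow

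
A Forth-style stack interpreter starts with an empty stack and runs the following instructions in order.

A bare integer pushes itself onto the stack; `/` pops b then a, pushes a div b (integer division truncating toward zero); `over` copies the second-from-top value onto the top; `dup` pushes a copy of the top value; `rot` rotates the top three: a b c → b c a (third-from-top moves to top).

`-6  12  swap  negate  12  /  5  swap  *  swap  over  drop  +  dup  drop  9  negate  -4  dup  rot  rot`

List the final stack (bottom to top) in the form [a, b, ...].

-6     : [-6]
12     : [-6, 12]
swap   : [12, -6]
negate : [12, 6]
12     : [12, 6, 12]
/      : [12, 0]
5      : [12, 0, 5]
swap   : [12, 5, 0]
*      : [12, 0]
swap   : [0, 12]
over   : [0, 12, 0]
drop   : [0, 12]
+      : [12]
dup    : [12, 12]
drop   : [12]
9      : [12, 9]
negate : [12, -9]
-4     : [12, -9, -4]
dup    : [12, -9, -4, -4]
rot    : [12, -4, -4, -9]
rot    : [12, -4, -9, -4]

[12, -4, -9, -4]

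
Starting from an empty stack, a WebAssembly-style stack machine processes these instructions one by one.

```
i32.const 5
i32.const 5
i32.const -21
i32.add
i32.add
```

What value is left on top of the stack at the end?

-11

i32.const 5    [5]
i32.const 5    [5, 5]
i32.const -21  [5, 5, -21]
i32.add        [5, -16]
i32.add        [-11]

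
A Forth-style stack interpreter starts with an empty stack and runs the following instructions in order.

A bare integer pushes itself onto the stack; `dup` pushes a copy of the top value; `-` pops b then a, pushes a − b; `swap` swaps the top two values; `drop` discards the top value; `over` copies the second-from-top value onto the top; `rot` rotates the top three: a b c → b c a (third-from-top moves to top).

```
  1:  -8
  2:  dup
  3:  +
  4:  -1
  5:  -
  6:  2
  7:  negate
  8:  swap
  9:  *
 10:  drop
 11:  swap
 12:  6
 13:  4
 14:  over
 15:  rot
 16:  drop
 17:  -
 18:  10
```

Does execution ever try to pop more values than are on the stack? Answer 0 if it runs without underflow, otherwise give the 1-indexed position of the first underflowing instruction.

-8     → -8
dup    → -8 -8
+      → -16
-1     → -16 -1
-      → -15
2      → -15 2
negate → -15 -2
swap   → -2 -15
*      → 30
drop   → (empty)
swap  — needs 2 operands, stack has 0 → underflow

11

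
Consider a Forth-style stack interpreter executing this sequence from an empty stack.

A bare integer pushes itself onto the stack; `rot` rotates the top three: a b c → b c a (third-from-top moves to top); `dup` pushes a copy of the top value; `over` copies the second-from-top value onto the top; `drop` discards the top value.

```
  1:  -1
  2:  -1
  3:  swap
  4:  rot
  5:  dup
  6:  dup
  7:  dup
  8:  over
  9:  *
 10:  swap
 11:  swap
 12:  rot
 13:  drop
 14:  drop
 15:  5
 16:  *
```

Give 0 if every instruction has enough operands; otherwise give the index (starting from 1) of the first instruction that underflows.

-1   -> -1
-1   -> -1 -1
swap -> -1 -1
rot  — needs 3 operands, stack has 2 → underflow

4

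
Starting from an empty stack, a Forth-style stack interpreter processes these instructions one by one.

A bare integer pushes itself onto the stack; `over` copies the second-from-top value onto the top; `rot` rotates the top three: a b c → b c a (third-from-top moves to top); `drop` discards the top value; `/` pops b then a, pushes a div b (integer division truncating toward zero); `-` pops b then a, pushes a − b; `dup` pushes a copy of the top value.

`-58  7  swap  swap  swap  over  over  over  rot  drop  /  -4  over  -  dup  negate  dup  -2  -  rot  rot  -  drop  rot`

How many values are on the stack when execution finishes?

-58    -> -58
7      -> -58 7
swap   -> 7 -58
swap   -> -58 7
swap   -> 7 -58
over   -> 7 -58 7
over   -> 7 -58 7 -58
over   -> 7 -58 7 -58 7
rot    -> 7 -58 -58 7 7
drop   -> 7 -58 -58 7
/      -> 7 -58 -8
-4     -> 7 -58 -8 -4
over   -> 7 -58 -8 -4 -8
-      -> 7 -58 -8 4
dup    -> 7 -58 -8 4 4
negate -> 7 -58 -8 4 -4
dup    -> 7 -58 -8 4 -4 -4
-2     -> 7 -58 -8 4 -4 -4 -2
-      -> 7 -58 -8 4 -4 -2
rot    -> 7 -58 -8 -4 -2 4
rot    -> 7 -58 -8 -2 4 -4
-      -> 7 -58 -8 -2 8
drop   -> 7 -58 -8 -2
rot    -> 7 -8 -2 -58

4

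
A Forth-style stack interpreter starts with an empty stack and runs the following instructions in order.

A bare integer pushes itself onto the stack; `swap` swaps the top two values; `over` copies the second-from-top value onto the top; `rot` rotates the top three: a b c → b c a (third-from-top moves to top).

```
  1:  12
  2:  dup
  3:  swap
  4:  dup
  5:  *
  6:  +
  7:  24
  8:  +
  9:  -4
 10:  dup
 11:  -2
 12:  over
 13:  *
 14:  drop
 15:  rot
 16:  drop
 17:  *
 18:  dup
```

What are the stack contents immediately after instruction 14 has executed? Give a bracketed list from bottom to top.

[180, -4, -4]

12   : 12
dup  : 12 12
swap : 12 12
dup  : 12 12 12
*    : 12 144
+    : 156
24   : 156 24
+    : 180
-4   : 180 -4
dup  : 180 -4 -4
-2   : 180 -4 -4 -2
over : 180 -4 -4 -2 -4
*    : 180 -4 -4 8
drop : 180 -4 -4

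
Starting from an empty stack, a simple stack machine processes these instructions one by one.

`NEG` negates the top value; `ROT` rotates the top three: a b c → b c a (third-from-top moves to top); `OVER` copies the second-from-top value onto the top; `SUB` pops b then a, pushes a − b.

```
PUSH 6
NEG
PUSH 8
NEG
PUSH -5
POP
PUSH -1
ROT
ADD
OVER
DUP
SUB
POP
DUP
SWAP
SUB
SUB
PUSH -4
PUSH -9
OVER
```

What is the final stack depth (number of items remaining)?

4

PUSH 6   6
NEG      -6
PUSH 8   -6 8
NEG      -6 -8
PUSH -5  -6 -8 -5
POP      -6 -8
PUSH -1  -6 -8 -1
ROT      -8 -1 -6
ADD      -8 -7
OVER     -8 -7 -8
DUP      -8 -7 -8 -8
SUB      -8 -7 0
POP      -8 -7
DUP      -8 -7 -7
SWAP     -8 -7 -7
SUB      -8 0
SUB      -8
PUSH -4  -8 -4
PUSH -9  -8 -4 -9
OVER     -8 -4 -9 -4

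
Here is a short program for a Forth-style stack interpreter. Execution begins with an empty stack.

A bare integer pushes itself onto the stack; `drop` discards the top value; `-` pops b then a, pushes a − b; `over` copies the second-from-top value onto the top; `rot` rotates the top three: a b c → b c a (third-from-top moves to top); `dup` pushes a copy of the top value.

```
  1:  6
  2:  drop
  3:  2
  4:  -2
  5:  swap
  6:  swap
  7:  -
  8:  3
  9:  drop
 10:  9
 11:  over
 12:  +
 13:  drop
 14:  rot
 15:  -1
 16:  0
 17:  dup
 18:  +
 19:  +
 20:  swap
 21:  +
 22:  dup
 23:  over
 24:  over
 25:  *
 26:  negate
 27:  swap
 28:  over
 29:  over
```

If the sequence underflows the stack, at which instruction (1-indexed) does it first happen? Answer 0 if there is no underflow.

14

6    → [6]
drop → []
2    → [2]
-2   → [2, -2]
swap → [-2, 2]
swap → [2, -2]
-    → [4]
3    → [4, 3]
drop → [4]
9    → [4, 9]
over → [4, 9, 4]
+    → [4, 13]
drop → [4]
rot  — needs 3 operands, stack has 1 → underflow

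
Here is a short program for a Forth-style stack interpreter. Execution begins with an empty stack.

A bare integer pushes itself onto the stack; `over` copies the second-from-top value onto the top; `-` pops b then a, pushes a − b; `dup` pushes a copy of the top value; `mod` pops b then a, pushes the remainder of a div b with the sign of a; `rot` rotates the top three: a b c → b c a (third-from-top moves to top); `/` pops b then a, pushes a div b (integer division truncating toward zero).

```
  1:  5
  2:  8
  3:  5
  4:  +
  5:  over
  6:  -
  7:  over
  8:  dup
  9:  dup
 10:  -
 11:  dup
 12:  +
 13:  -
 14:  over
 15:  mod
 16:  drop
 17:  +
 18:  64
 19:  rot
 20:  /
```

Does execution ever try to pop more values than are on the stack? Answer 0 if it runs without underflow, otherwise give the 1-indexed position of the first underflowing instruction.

5    -> [5]
8    -> [5, 8]
5    -> [5, 8, 5]
+    -> [5, 13]
over -> [5, 13, 5]
-    -> [5, 8]
over -> [5, 8, 5]
dup  -> [5, 8, 5, 5]
dup  -> [5, 8, 5, 5, 5]
-    -> [5, 8, 5, 0]
dup  -> [5, 8, 5, 0, 0]
+    -> [5, 8, 5, 0]
-    -> [5, 8, 5]
over -> [5, 8, 5, 8]
mod  -> [5, 8, 5]
drop -> [5, 8]
+    -> [13]
64   -> [13, 64]
rot  — needs 3 operands, stack has 2 → underflow

19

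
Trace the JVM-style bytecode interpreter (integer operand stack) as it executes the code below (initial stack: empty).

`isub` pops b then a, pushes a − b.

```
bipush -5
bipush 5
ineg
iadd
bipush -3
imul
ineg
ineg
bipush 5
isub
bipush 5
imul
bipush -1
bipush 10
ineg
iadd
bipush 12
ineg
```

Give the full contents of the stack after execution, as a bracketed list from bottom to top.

bipush -5 -> [-5]
bipush 5  -> [-5, 5]
ineg      -> [-5, -5]
iadd      -> [-10]
bipush -3 -> [-10, -3]
imul      -> [30]
ineg      -> [-30]
ineg      -> [30]
bipush 5  -> [30, 5]
isub      -> [25]
bipush 5  -> [25, 5]
imul      -> [125]
bipush -1 -> [125, -1]
bipush 10 -> [125, -1, 10]
ineg      -> [125, -1, -10]
iadd      -> [125, -11]
bipush 12 -> [125, -11, 12]
ineg      -> [125, -11, -12]

[125, -11, -12]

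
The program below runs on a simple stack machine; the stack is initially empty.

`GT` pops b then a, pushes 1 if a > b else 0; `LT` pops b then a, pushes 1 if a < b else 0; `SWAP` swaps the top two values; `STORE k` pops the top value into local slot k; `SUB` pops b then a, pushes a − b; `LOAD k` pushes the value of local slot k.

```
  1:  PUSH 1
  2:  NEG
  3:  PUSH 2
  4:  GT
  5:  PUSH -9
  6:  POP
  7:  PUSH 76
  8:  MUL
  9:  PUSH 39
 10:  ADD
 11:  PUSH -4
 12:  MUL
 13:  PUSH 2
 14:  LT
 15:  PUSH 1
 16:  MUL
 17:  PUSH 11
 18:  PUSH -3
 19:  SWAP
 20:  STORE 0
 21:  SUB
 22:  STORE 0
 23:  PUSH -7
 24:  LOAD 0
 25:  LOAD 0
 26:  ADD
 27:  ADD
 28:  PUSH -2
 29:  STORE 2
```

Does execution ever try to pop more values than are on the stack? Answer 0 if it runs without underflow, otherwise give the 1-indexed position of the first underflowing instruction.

0

PUSH 1  : 1
NEG     : -1
PUSH 2  : -1 2
GT      : 0
PUSH -9 : 0 -9
POP     : 0
PUSH 76 : 0 76
MUL     : 0
PUSH 39 : 0 39
ADD     : 39
PUSH -4 : 39 -4
MUL     : -156
PUSH 2  : -156 2
LT      : 1
PUSH 1  : 1 1
MUL     : 1
PUSH 11 : 1 11
PUSH -3 : 1 11 -3
SWAP    : 1 -3 11
STORE 0 : 1 -3
SUB     : 4
STORE 0 : (empty)
PUSH -7 : -7
LOAD 0  : -7 4
LOAD 0  : -7 4 4
ADD     : -7 8
ADD     : 1
PUSH -2 : 1 -2
STORE 2 : 1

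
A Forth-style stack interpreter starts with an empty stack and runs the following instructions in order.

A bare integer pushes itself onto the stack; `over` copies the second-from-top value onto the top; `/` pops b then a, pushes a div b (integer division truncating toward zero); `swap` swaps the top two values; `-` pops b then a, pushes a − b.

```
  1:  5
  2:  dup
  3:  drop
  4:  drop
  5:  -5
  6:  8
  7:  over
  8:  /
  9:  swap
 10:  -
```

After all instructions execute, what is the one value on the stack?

4

5    → 5
dup  → 5 5
drop → 5
drop → (empty)
-5   → -5
8    → -5 8
over → -5 8 -5
/    → -5 -1
swap → -1 -5
-    → 4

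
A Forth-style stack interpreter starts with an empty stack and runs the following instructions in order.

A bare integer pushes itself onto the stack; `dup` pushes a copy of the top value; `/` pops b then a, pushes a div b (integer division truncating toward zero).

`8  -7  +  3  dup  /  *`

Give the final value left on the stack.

1

8    [8]
-7   [8, -7]
+    [1]
3    [1, 3]
dup  [1, 3, 3]
/    [1, 1]
*    [1]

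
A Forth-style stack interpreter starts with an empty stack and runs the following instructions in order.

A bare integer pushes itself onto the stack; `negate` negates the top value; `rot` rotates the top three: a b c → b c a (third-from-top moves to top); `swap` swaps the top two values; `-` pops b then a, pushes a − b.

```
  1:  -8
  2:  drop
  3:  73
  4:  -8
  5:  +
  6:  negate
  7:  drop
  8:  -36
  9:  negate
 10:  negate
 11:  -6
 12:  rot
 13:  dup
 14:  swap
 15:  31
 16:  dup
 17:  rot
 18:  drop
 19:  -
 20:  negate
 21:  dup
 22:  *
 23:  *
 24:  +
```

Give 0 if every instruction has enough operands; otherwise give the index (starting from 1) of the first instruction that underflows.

-8     -> [-8]
drop   -> []
73     -> [73]
-8     -> [73, -8]
+      -> [65]
negate -> [-65]
drop   -> []
-36    -> [-36]
negate -> [36]
negate -> [-36]
-6     -> [-36, -6]
rot  — needs 3 operands, stack has 2 → underflow

12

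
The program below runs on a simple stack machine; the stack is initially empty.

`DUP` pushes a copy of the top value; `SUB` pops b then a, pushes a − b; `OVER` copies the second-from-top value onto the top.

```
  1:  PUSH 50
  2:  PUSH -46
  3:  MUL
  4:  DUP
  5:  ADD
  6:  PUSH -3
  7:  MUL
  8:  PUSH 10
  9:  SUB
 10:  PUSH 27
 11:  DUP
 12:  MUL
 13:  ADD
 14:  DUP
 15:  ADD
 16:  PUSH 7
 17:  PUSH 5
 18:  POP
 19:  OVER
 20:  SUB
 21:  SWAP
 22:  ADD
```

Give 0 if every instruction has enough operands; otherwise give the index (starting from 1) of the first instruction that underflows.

0

PUSH 50  -> [50]
PUSH -46 -> [50, -46]
MUL      -> [-2300]
DUP      -> [-2300, -2300]
ADD      -> [-4600]
PUSH -3  -> [-4600, -3]
MUL      -> [13800]
PUSH 10  -> [13800, 10]
SUB      -> [13790]
PUSH 27  -> [13790, 27]
DUP      -> [13790, 27, 27]
MUL      -> [13790, 729]
ADD      -> [14519]
DUP      -> [14519, 14519]
ADD      -> [29038]
PUSH 7   -> [29038, 7]
PUSH 5   -> [29038, 7, 5]
POP      -> [29038, 7]
OVER     -> [29038, 7, 29038]
SUB      -> [29038, -29031]
SWAP     -> [-29031, 29038]
ADD      -> [7]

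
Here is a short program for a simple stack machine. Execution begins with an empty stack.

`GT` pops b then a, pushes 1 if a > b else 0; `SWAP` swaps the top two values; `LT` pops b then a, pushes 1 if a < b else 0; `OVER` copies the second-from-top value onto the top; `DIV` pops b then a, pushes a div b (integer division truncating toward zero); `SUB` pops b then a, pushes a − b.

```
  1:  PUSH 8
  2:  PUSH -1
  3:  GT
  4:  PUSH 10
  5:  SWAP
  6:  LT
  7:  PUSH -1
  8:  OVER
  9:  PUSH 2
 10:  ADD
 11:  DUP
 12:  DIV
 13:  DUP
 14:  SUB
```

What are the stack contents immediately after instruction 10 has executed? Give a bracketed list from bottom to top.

[0, -1, 2]

PUSH 8  : 8
PUSH -1 : 8 -1
GT      : 1
PUSH 10 : 1 10
SWAP    : 10 1
LT      : 0
PUSH -1 : 0 -1
OVER    : 0 -1 0
PUSH 2  : 0 -1 0 2
ADD     : 0 -1 2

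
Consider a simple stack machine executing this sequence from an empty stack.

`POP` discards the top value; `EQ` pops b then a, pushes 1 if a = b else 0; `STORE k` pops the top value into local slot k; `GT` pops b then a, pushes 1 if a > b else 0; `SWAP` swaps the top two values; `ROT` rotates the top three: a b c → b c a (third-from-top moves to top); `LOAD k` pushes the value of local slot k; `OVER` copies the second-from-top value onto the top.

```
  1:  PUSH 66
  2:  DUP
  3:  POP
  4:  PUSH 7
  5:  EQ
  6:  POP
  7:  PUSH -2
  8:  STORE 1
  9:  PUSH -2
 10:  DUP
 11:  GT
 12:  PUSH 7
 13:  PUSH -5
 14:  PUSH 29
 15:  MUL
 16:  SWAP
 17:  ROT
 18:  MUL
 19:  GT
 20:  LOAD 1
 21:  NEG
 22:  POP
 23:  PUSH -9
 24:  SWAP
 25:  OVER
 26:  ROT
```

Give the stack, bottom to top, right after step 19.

PUSH 66 -> [66]
DUP     -> [66, 66]
POP     -> [66]
PUSH 7  -> [66, 7]
EQ      -> [0]
POP     -> []
PUSH -2 -> [-2]
STORE 1 -> []
PUSH -2 -> [-2]
DUP     -> [-2, -2]
GT      -> [0]
PUSH 7  -> [0, 7]
PUSH -5 -> [0, 7, -5]
PUSH 29 -> [0, 7, -5, 29]
MUL     -> [0, 7, -145]
SWAP    -> [0, -145, 7]
ROT     -> [-145, 7, 0]
MUL     -> [-145, 0]
GT      -> [0]

[0]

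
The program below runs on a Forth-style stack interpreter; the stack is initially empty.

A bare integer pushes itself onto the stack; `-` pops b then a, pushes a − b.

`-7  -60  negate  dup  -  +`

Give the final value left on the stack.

-7

-7     → [-7]
-60    → [-7, -60]
negate → [-7, 60]
dup    → [-7, 60, 60]
-      → [-7, 0]
+      → [-7]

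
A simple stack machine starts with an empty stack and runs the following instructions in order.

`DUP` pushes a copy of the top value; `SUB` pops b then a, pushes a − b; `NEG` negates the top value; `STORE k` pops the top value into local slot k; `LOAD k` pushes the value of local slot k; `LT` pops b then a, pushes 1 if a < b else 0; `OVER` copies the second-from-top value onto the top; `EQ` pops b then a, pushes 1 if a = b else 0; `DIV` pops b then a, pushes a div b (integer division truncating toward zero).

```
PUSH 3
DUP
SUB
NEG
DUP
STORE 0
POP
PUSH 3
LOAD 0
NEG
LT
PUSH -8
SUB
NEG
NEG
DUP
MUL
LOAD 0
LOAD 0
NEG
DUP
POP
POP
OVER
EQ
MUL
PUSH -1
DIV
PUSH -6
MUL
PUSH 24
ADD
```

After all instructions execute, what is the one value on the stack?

PUSH 3   [3]
DUP      [3, 3]
SUB      [0]
NEG      [0]
DUP      [0, 0]
STORE 0  [0]
POP      []
PUSH 3   [3]
LOAD 0   [3, 0]
NEG      [3, 0]
LT       [0]
PUSH -8  [0, -8]
SUB      [8]
NEG      [-8]
NEG      [8]
DUP      [8, 8]
MUL      [64]
LOAD 0   [64, 0]
LOAD 0   [64, 0, 0]
NEG      [64, 0, 0]
DUP      [64, 0, 0, 0]
POP      [64, 0, 0]
POP      [64, 0]
OVER     [64, 0, 64]
EQ       [64, 0]
MUL      [0]
PUSH -1  [0, -1]
DIV      [0]
PUSH -6  [0, -6]
MUL      [0]
PUSH 24  [0, 24]
ADD      [24]

24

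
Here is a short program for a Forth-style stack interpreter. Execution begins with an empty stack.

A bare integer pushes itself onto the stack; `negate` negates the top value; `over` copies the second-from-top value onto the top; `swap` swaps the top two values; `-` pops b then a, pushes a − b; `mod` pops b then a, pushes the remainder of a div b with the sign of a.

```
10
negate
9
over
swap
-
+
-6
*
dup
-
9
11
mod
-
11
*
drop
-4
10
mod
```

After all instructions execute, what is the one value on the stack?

10      [10]
negate  [-10]
9       [-10, 9]
over    [-10, 9, -10]
swap    [-10, -10, 9]
-       [-10, -19]
+       [-29]
-6      [-29, -6]
*       [174]
dup     [174, 174]
-       [0]
9       [0, 9]
11      [0, 9, 11]
mod     [0, 9]
-       [-9]
11      [-9, 11]
*       [-99]
drop    []
-4      [-4]
10      [-4, 10]
mod     [-4]

-4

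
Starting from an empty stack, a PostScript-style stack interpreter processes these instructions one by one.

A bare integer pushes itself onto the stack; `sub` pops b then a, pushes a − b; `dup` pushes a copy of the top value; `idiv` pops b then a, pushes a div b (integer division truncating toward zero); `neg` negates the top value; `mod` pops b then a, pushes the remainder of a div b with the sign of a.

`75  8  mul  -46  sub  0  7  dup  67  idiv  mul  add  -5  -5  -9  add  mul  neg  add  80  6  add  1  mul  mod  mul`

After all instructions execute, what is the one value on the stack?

75   : 75
8    : 75 8
mul  : 600
-46  : 600 -46
sub  : 646
0    : 646 0
7    : 646 0 7
dup  : 646 0 7 7
67   : 646 0 7 7 67
idiv : 646 0 7 0
mul  : 646 0 0
add  : 646 0
-5   : 646 0 -5
-5   : 646 0 -5 -5
-9   : 646 0 -5 -5 -9
add  : 646 0 -5 -14
mul  : 646 0 70
neg  : 646 0 -70
add  : 646 -70
80   : 646 -70 80
6    : 646 -70 80 6
add  : 646 -70 86
1    : 646 -70 86 1
mul  : 646 -70 86
mod  : 646 -70
mul  : -45220

-45220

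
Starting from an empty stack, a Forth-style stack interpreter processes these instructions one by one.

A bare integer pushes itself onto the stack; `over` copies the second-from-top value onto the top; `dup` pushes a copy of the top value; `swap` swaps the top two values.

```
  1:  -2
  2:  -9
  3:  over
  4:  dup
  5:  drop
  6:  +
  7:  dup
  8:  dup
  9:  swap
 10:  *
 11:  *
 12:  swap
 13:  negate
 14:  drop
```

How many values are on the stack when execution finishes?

1

-2     -> -2
-9     -> -2 -9
over   -> -2 -9 -2
dup    -> -2 -9 -2 -2
drop   -> -2 -9 -2
+      -> -2 -11
dup    -> -2 -11 -11
dup    -> -2 -11 -11 -11
swap   -> -2 -11 -11 -11
*      -> -2 -11 121
*      -> -2 -1331
swap   -> -1331 -2
negate -> -1331 2
drop   -> -1331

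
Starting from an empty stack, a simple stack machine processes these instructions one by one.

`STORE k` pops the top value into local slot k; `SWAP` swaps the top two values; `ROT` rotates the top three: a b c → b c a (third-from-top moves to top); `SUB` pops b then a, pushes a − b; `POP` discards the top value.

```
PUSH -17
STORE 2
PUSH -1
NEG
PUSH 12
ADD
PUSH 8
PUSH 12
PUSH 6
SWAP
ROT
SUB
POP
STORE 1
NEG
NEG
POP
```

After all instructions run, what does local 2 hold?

PUSH -17 → -17
STORE 2  → (empty)
PUSH -1  → -1
NEG      → 1
PUSH 12  → 1 12
ADD      → 13
PUSH 8   → 13 8
PUSH 12  → 13 8 12
PUSH 6   → 13 8 12 6
SWAP     → 13 8 6 12
ROT      → 13 6 12 8
SUB      → 13 6 4
POP      → 13 6
STORE 1  → 13
NEG      → -13
NEG      → 13
POP      → (empty)

-17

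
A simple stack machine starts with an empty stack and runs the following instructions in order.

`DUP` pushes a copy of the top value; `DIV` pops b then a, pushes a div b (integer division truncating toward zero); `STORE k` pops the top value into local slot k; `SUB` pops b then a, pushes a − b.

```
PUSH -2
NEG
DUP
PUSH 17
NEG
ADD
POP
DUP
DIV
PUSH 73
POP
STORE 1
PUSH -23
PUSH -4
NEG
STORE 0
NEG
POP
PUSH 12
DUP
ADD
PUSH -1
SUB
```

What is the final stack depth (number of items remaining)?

1

PUSH -2  -> -2
NEG      -> 2
DUP      -> 2 2
PUSH 17  -> 2 2 17
NEG      -> 2 2 -17
ADD      -> 2 -15
POP      -> 2
DUP      -> 2 2
DIV      -> 1
PUSH 73  -> 1 73
POP      -> 1
STORE 1  -> (empty)
PUSH -23 -> -23
PUSH -4  -> -23 -4
NEG      -> -23 4
STORE 0  -> -23
NEG      -> 23
POP      -> (empty)
PUSH 12  -> 12
DUP      -> 12 12
ADD      -> 24
PUSH -1  -> 24 -1
SUB      -> 25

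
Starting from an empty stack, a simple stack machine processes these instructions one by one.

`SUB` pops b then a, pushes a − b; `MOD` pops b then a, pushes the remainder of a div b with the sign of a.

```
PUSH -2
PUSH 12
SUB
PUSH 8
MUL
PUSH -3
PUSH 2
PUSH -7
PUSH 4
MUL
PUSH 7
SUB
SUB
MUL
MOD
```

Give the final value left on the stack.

-1

PUSH -2 -> [-2]
PUSH 12 -> [-2, 12]
SUB     -> [-14]
PUSH 8  -> [-14, 8]
MUL     -> [-112]
PUSH -3 -> [-112, -3]
PUSH 2  -> [-112, -3, 2]
PUSH -7 -> [-112, -3, 2, -7]
PUSH 4  -> [-112, -3, 2, -7, 4]
MUL     -> [-112, -3, 2, -28]
PUSH 7  -> [-112, -3, 2, -28, 7]
SUB     -> [-112, -3, 2, -35]
SUB     -> [-112, -3, 37]
MUL     -> [-112, -111]
MOD     -> [-1]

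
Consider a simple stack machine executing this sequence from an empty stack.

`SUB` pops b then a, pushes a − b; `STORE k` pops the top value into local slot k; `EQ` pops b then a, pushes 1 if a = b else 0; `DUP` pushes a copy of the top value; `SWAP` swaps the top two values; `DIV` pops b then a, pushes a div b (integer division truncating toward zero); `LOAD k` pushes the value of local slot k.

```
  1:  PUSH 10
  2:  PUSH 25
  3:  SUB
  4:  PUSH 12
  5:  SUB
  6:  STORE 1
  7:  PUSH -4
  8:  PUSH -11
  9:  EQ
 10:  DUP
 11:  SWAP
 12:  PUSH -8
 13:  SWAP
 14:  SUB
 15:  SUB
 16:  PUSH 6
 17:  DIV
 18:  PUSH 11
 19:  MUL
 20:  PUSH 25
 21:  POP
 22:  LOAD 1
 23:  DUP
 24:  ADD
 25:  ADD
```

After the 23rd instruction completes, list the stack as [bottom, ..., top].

PUSH 10  -> 10
PUSH 25  -> 10 25
SUB      -> -15
PUSH 12  -> -15 12
SUB      -> -27
STORE 1  -> (empty)
PUSH -4  -> -4
PUSH -11 -> -4 -11
EQ       -> 0
DUP      -> 0 0
SWAP     -> 0 0
PUSH -8  -> 0 0 -8
SWAP     -> 0 -8 0
SUB      -> 0 -8
SUB      -> 8
PUSH 6   -> 8 6
DIV      -> 1
PUSH 11  -> 1 11
MUL      -> 11
PUSH 25  -> 11 25
POP      -> 11
LOAD 1   -> 11 -27
DUP      -> 11 -27 -27

[11, -27, -27]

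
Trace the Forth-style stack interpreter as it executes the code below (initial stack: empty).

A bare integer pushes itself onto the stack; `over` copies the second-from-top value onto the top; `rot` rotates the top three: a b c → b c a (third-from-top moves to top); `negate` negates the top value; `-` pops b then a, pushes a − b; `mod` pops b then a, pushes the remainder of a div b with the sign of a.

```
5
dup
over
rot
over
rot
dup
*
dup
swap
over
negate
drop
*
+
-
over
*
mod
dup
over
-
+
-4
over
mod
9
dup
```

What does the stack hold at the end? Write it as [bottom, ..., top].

5      → 5
dup    → 5 5
over   → 5 5 5
rot    → 5 5 5
over   → 5 5 5 5
rot    → 5 5 5 5
dup    → 5 5 5 5 5
*      → 5 5 5 25
dup    → 5 5 5 25 25
swap   → 5 5 5 25 25
over   → 5 5 5 25 25 25
negate → 5 5 5 25 25 -25
drop   → 5 5 5 25 25
*      → 5 5 5 625
+      → 5 5 630
-      → 5 -625
over   → 5 -625 5
*      → 5 -3125
mod    → 5
dup    → 5 5
over   → 5 5 5
-      → 5 0
+      → 5
-4     → 5 -4
over   → 5 -4 5
mod    → 5 -4
9      → 5 -4 9
dup    → 5 -4 9 9

[5, -4, 9, 9]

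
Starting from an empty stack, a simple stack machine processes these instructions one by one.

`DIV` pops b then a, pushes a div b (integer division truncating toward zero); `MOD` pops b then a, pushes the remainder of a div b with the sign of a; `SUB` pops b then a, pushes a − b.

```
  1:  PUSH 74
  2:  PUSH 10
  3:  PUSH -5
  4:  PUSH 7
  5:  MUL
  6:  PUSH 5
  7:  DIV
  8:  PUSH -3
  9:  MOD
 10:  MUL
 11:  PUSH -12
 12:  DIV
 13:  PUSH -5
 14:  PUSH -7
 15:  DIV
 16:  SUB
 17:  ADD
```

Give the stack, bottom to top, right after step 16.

PUSH 74   74
PUSH 10   74 10
PUSH -5   74 10 -5
PUSH 7    74 10 -5 7
MUL       74 10 -35
PUSH 5    74 10 -35 5
DIV       74 10 -7
PUSH -3   74 10 -7 -3
MOD       74 10 -1
MUL       74 -10
PUSH -12  74 -10 -12
DIV       74 0
PUSH -5   74 0 -5
PUSH -7   74 0 -5 -7
DIV       74 0 0
SUB       74 0

[74, 0]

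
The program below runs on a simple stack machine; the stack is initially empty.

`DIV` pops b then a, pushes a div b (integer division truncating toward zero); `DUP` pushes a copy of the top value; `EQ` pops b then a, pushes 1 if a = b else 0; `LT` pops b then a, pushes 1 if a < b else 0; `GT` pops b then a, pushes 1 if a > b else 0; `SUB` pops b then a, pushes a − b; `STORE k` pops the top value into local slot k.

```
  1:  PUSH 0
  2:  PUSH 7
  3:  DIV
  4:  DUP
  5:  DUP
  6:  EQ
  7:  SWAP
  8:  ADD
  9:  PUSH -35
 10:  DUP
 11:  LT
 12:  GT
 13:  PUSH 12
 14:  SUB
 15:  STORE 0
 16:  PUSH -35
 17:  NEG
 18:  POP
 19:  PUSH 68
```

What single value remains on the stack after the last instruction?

68

PUSH 0   : 0
PUSH 7   : 0 7
DIV      : 0
DUP      : 0 0
DUP      : 0 0 0
EQ       : 0 1
SWAP     : 1 0
ADD      : 1
PUSH -35 : 1 -35
DUP      : 1 -35 -35
LT       : 1 0
GT       : 1
PUSH 12  : 1 12
SUB      : -11
STORE 0  : (empty)
PUSH -35 : -35
NEG      : 35
POP      : (empty)
PUSH 68  : 68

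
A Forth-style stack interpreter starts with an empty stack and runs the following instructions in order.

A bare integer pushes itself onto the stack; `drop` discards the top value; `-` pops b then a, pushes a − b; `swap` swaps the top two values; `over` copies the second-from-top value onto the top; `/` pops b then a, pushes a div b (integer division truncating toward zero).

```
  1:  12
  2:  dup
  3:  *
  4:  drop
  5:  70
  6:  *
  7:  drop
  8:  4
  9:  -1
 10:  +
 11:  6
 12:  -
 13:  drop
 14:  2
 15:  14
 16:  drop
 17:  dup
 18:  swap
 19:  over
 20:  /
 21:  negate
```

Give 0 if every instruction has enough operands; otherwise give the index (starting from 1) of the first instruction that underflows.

12   : 12
dup  : 12 12
*    : 144
drop : (empty)
70   : 70
*  — needs 2 operands, stack has 1 → underflow

6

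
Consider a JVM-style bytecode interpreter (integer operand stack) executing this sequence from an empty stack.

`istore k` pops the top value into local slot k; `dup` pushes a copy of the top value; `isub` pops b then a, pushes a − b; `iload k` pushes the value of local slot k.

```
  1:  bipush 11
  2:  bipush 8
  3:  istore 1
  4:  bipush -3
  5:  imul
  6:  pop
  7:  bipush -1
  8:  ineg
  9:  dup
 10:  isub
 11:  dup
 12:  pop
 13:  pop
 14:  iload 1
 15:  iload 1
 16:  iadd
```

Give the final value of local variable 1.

bipush 11 -> 11
bipush 8  -> 11 8
istore 1  -> 11
bipush -3 -> 11 -3
imul      -> -33
pop       -> (empty)
bipush -1 -> -1
ineg      -> 1
dup       -> 1 1
isub      -> 0
dup       -> 0 0
pop       -> 0
pop       -> (empty)
iload 1   -> 8
iload 1   -> 8 8
iadd      -> 16

8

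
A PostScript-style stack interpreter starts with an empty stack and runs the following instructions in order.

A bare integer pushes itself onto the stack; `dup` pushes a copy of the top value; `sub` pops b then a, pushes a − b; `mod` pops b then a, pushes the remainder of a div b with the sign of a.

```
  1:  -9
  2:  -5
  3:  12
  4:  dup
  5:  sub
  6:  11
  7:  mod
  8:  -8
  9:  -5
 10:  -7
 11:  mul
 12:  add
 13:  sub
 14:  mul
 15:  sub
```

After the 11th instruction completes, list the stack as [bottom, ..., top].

[-9, -5, 0, -8, 35]

-9  -> [-9]
-5  -> [-9, -5]
12  -> [-9, -5, 12]
dup -> [-9, -5, 12, 12]
sub -> [-9, -5, 0]
11  -> [-9, -5, 0, 11]
mod -> [-9, -5, 0]
-8  -> [-9, -5, 0, -8]
-5  -> [-9, -5, 0, -8, -5]
-7  -> [-9, -5, 0, -8, -5, -7]
mul -> [-9, -5, 0, -8, 35]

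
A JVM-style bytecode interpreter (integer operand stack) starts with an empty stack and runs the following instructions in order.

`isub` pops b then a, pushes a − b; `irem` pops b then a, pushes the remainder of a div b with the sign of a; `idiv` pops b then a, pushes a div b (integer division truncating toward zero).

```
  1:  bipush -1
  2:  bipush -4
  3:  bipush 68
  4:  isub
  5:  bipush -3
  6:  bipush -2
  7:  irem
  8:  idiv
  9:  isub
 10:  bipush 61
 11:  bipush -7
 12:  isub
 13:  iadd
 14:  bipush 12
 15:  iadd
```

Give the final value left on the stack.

7

bipush -1 : -1
bipush -4 : -1 -4
bipush 68 : -1 -4 68
isub      : -1 -72
bipush -3 : -1 -72 -3
bipush -2 : -1 -72 -3 -2
irem      : -1 -72 -1
idiv      : -1 72
isub      : -73
bipush 61 : -73 61
bipush -7 : -73 61 -7
isub      : -73 68
iadd      : -5
bipush 12 : -5 12
iadd      : 7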